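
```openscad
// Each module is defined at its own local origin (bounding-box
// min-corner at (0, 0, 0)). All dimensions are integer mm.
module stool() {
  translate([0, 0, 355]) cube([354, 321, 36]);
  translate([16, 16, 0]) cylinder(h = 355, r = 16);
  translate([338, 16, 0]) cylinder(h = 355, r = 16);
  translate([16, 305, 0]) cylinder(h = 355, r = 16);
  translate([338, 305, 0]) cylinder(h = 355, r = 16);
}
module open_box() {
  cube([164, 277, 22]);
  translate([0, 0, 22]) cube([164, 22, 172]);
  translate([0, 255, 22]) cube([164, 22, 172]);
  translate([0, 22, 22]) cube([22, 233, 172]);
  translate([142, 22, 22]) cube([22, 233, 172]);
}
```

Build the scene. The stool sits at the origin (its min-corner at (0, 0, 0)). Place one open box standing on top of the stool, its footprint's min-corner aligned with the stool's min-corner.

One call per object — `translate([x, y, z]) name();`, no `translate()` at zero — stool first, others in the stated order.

stool();
translate([0, 0, 391]) open_box();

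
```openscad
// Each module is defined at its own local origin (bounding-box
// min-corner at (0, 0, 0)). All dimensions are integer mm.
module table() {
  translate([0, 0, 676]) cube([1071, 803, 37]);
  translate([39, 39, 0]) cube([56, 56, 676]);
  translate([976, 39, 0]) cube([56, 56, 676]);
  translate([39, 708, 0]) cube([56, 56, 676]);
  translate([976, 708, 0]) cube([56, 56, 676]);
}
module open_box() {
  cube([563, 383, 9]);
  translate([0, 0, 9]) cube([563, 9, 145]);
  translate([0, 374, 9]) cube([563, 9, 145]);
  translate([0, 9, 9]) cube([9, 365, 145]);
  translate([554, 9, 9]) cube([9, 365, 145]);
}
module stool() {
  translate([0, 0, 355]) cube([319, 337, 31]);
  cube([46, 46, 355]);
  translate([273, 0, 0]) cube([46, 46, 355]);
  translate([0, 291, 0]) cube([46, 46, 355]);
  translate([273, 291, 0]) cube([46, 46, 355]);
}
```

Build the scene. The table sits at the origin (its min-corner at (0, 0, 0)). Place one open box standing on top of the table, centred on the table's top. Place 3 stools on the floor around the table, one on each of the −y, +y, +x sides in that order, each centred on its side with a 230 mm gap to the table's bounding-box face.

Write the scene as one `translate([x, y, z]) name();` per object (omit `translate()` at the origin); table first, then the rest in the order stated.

table();
translate([254, 210, 713]) open_box();
translate([376, -567, 0]) stool();
translate([376, 1033, 0]) stool();
translate([1301, 233, 0]) stool();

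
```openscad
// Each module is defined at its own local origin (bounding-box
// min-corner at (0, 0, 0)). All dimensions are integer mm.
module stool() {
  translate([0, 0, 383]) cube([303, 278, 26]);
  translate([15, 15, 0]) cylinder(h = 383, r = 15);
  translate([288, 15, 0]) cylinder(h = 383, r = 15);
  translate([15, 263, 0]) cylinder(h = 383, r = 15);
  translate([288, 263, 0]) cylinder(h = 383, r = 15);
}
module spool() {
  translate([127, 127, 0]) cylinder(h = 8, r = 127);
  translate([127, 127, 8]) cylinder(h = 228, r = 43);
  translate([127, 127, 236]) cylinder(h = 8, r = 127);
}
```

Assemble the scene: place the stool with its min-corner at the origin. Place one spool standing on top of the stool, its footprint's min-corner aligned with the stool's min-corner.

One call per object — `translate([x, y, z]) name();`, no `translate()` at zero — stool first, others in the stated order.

stool();
translate([0, 0, 409]) spool();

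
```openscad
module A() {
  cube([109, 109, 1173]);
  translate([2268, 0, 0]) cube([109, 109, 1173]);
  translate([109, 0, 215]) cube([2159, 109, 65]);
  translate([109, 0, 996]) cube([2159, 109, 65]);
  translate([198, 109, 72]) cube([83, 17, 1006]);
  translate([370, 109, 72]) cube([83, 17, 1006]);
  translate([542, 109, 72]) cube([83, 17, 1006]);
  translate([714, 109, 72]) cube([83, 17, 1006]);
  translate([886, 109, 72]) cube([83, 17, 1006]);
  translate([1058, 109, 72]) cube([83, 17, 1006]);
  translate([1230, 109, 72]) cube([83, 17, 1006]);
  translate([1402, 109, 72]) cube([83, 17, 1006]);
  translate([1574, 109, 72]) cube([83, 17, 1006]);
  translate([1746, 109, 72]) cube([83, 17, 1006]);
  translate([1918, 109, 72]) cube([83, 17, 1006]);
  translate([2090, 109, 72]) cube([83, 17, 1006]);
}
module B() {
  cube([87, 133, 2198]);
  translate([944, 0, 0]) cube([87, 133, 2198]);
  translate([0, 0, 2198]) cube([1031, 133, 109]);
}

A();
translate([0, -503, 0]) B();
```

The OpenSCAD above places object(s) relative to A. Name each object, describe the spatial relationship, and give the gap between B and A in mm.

A is a fence section. B is a door frame. The door frame is on the floor beside the fence section on its −y side. The gap between the door frame and the fence section is 370 mm.

The door frame's nearest face is 370 mm from the fence section's −y face.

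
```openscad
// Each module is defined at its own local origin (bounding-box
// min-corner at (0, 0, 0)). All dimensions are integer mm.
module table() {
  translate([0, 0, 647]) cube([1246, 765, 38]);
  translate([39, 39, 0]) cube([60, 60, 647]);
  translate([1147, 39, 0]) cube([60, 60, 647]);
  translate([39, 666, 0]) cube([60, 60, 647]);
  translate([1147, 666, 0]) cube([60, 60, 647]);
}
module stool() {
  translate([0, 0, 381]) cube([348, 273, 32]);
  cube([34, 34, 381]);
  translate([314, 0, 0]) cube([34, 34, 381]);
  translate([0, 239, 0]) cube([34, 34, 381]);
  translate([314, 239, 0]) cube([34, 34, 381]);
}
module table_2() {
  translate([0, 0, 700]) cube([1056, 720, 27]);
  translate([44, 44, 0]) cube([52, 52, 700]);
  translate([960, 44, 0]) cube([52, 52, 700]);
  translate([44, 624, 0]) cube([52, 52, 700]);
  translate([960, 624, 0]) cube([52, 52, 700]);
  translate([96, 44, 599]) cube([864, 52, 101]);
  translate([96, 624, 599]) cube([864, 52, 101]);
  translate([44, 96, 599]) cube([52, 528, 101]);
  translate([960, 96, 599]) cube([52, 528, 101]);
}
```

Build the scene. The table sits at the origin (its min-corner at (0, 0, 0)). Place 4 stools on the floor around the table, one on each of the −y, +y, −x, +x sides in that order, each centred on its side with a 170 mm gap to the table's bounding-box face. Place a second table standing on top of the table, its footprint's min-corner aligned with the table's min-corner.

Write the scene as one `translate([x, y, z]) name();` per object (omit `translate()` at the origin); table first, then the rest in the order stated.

table();
translate([449, -443, 0]) stool();
translate([449, 935, 0]) stool();
translate([-518, 246, 0]) stool();
translate([1416, 246, 0]) stool();
translate([0, 0, 685]) table_2();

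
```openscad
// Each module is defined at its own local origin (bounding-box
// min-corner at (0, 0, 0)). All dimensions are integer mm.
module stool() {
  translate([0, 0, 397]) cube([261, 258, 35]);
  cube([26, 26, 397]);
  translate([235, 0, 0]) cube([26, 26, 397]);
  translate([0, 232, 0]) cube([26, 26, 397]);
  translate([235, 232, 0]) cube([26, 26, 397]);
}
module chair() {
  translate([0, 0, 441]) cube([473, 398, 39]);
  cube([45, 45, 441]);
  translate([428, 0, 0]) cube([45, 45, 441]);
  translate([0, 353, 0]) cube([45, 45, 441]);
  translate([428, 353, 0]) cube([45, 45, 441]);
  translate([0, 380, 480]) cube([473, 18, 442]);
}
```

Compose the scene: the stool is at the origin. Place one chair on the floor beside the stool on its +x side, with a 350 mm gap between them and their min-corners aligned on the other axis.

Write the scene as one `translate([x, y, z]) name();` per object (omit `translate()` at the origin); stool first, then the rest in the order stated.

stool();
translate([611, 0, 0]) chair();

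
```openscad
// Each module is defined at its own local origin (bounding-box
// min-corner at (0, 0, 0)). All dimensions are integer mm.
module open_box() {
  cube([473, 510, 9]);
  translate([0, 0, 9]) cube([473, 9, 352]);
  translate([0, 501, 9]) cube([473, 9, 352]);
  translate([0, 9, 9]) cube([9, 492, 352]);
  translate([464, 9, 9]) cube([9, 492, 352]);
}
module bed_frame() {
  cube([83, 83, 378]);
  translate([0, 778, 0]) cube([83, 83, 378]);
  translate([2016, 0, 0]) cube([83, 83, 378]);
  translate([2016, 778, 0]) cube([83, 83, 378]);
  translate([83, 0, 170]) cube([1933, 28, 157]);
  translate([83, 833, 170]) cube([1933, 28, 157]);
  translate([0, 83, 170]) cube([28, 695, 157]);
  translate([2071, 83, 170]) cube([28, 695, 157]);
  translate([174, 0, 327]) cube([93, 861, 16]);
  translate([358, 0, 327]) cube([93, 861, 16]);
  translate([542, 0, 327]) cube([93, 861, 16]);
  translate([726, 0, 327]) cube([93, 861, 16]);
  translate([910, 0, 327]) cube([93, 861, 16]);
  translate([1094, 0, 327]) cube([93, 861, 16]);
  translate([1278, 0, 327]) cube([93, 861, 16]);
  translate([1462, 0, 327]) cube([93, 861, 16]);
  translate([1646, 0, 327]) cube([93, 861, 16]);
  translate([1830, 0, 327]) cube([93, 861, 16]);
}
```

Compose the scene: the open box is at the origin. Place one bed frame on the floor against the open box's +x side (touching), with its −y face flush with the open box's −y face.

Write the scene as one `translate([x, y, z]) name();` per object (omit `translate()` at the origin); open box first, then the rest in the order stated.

open_box();
translate([473, 0, 0]) bed_frame();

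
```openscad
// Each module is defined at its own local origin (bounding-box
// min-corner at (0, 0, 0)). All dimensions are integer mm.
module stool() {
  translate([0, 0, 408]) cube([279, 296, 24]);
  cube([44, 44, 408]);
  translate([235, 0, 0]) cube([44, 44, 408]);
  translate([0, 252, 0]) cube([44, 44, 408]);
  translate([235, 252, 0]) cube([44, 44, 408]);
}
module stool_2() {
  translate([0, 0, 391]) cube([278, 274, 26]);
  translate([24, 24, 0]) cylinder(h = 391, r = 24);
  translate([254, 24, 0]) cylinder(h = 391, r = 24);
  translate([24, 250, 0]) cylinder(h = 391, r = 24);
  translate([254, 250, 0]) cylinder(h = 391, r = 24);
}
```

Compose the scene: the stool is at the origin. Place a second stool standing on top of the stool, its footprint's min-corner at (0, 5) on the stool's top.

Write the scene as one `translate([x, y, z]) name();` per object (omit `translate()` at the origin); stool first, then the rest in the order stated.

stool();
translate([0, 5, 432]) stool_2();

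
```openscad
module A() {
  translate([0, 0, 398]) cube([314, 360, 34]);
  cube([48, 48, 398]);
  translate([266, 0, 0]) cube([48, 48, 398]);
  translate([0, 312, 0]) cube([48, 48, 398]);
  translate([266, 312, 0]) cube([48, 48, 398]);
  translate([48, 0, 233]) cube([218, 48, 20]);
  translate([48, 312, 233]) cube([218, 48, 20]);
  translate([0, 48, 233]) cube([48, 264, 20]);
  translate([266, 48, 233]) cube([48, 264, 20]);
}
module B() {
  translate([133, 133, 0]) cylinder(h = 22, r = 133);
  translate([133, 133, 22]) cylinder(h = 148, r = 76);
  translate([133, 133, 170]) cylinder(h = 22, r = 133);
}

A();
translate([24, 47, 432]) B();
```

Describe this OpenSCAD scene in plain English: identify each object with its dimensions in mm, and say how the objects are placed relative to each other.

A is a four-legged stool. The seat is 314×360 mm, 34 mm thick, top at z = 432 mm. It stands on four square legs, each 48×48 mm in cross-section, from z = 0 to the seat underside, each flush with a corner of the seat. Four stretchers, 48 mm wide and 20 mm tall, connect adjacent legs with their undersides at z = 233 mm, each running between the inner faces of the legs it joins and aligned with the legs' outer faces on the other axis.

B is a spool: two coaxial disc flanges of radius 133 mm and thickness 22 mm, joined by a core cylinder of radius 76 mm and height 148 mm. The lower flange rests on z = 0 and the three cylinders share a vertical axis.

The spool is on top of the stool, centred.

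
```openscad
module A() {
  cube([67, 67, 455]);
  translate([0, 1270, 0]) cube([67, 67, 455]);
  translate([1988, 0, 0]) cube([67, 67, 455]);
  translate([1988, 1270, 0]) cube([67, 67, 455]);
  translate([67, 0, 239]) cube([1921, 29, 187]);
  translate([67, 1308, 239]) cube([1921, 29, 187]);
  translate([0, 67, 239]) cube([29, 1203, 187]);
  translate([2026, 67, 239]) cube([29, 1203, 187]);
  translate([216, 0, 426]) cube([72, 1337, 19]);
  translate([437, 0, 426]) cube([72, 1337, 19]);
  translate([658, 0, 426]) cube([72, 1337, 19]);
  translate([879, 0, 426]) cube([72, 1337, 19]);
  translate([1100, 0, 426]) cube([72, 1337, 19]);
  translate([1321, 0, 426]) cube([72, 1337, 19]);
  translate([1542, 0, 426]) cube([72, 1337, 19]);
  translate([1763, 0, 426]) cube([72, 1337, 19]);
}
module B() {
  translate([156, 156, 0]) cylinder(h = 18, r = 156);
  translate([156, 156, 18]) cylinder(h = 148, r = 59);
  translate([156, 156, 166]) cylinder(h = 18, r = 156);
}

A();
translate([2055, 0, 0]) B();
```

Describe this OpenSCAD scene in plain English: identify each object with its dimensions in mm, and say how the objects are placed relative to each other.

A is a bed frame 2055 mm long (x) by 1337 mm wide (y). Four 67×67 mm corner posts, 455 mm tall, at the corners of the footprint. Four rails of 29 mm thickness and 187 mm height run between adjacent posts with their undersides at z = 239 mm, their outer faces flush with the outside of the frame (the two x-running rails run between the posts' inner faces; the two y-running rails run between the posts' inner faces). 8 slats, each 72 mm wide (x) and 19 mm thick, lie across the top of the two x-running rails, running the full 1337 mm width of the frame in y; the slats are evenly spaced along x between the inner faces of the end posts with equal gaps (rounded down to the nearest mm) at the −x end and between each pair — any rounding remainder accumulates at the +x end.

B is a spool: two coaxial disc flanges of radius 156 mm and thickness 18 mm, joined by a core cylinder of radius 59 mm and height 148 mm. The lower flange rests on z = 0 and the three cylinders share a vertical axis.

The spool is against the bed frame's +x side, with their −y faces flush.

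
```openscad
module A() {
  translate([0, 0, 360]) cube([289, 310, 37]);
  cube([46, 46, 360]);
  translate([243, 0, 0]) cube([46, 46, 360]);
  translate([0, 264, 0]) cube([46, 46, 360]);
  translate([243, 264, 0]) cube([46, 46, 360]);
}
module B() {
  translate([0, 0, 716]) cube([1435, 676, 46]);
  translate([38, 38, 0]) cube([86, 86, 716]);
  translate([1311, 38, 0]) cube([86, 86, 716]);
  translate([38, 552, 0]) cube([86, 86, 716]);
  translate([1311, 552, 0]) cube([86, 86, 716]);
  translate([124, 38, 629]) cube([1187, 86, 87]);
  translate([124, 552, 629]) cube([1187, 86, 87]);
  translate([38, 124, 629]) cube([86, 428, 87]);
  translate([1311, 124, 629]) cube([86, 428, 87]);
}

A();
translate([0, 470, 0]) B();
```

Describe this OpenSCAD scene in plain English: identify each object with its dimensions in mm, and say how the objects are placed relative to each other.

A is a simple wooden stool: a rectangular seat 289 mm (x) by 310 mm (y), 37 mm thick, top face at z = 397 mm, on four square legs, each 46×46 mm in cross-section. The legs rest on z = 0, each flush with a corner of the seat.

B is a rectangular dining table. The top is 1435×676×46 mm with its upper surface at z = 762 mm. It stands on four 86×86 mm square legs, each inset 38 mm from the nearest pair of top edges, running from the floor to the underside of the top. Four apron rails, 86 mm thick and 87 mm tall, run between adjacent legs with their top edges flush with the underside of the top and their outer faces flush with the legs' outer faces.

The table is on the floor beside the stool on its +y side.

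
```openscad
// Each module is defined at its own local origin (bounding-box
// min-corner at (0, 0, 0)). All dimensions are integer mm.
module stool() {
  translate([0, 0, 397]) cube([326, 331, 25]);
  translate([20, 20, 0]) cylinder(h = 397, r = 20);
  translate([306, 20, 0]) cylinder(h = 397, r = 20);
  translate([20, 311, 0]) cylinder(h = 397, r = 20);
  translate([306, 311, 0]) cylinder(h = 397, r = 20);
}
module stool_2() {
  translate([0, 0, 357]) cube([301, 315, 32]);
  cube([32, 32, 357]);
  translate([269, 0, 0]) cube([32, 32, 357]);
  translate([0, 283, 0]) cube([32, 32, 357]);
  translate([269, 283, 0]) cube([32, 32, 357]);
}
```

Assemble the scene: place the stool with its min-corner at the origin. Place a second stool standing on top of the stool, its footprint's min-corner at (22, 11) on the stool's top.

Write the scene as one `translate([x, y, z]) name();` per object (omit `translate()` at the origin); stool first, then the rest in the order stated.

stool();
translate([22, 11, 422]) stool_2();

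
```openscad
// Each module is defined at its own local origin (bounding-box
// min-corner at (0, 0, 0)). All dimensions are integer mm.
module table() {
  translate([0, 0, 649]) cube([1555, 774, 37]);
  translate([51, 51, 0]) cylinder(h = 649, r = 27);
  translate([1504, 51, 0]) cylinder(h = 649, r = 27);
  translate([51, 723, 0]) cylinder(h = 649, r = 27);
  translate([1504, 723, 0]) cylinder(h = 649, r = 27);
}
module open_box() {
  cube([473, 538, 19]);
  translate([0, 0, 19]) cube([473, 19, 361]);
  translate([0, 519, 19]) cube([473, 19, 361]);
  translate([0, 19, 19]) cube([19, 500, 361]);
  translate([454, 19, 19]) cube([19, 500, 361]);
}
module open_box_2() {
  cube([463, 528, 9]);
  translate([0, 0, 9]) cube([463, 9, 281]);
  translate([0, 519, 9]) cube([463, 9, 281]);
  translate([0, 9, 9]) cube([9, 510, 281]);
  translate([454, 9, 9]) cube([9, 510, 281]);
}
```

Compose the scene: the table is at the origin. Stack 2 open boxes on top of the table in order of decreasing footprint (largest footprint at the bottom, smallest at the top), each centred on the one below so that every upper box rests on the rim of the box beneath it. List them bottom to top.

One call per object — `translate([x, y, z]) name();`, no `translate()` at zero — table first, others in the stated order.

table();
translate([541, 118, 686]) open_box();
translate([546, 123, 1066]) open_box_2();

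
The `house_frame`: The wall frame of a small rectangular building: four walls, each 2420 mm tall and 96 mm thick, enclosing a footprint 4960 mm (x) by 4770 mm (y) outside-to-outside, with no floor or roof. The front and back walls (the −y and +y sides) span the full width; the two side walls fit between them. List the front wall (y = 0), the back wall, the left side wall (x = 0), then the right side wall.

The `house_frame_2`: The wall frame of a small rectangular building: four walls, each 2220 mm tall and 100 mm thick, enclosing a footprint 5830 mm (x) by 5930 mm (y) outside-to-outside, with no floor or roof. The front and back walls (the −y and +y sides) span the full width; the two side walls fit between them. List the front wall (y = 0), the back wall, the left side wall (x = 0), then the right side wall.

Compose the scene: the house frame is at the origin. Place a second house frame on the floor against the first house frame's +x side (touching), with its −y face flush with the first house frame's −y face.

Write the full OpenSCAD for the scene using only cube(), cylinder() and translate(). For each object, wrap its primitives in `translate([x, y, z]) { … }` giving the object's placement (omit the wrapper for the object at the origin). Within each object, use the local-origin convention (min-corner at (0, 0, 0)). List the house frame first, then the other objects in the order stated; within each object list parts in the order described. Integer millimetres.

cube([4960, 96, 2420]);
translate([0, 4674, 0]) cube([4960, 96, 2420]);
translate([0, 96, 0]) cube([96, 4578, 2420]);
translate([4864, 96, 0]) cube([96, 4578, 2420]);
translate([4960, 0, 0]) {
  cube([5830, 100, 2220]);
  translate([0, 5830, 0]) cube([5830, 100, 2220]);
  translate([0, 100, 0]) cube([100, 5730, 2220]);
  translate([5730, 100, 0]) cube([100, 5730, 2220]);
}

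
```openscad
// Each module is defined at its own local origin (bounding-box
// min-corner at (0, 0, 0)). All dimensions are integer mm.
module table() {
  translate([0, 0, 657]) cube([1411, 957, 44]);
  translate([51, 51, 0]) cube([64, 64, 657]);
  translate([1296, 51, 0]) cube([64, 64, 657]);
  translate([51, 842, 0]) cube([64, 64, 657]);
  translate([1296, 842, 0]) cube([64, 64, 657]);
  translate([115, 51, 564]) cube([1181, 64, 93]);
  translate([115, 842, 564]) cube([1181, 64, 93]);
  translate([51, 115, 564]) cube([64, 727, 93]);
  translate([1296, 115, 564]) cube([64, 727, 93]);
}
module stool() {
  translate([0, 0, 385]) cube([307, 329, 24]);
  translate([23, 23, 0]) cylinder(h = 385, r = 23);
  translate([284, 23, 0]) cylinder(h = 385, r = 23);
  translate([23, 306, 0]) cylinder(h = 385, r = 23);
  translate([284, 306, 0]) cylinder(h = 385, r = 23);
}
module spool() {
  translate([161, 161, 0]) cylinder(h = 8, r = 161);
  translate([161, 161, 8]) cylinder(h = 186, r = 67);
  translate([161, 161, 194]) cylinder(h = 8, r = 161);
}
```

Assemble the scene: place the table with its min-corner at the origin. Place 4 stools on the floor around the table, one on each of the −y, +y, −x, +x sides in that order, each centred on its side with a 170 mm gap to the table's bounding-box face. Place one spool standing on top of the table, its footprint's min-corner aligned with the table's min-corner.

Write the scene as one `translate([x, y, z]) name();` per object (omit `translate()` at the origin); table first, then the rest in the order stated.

table();
translate([552, -499, 0]) stool();
translate([552, 1127, 0]) stool();
translate([-477, 314, 0]) stool();
translate([1581, 314, 0]) stool();
translate([0, 0, 701]) spool();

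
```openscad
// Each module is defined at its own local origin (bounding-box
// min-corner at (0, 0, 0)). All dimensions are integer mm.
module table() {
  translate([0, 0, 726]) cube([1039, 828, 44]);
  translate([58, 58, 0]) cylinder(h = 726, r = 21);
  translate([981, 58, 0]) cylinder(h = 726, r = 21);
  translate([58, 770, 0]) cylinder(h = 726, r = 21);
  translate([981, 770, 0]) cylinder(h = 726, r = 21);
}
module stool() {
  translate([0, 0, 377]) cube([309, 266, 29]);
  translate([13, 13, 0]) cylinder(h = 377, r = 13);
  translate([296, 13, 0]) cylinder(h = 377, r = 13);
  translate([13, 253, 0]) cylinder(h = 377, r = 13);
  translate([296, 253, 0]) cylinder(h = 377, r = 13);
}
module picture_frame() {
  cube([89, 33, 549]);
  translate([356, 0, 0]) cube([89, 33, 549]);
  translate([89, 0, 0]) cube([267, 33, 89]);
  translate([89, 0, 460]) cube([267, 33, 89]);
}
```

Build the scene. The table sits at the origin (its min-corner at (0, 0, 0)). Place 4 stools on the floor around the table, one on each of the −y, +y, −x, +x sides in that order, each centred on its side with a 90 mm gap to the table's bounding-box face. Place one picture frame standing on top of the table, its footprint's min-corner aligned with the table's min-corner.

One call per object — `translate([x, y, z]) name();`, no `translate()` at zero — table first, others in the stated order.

table();
translate([365, -356, 0]) stool();
translate([365, 918, 0]) stool();
translate([-399, 281, 0]) stool();
translate([1129, 281, 0]) stool();
translate([0, 0, 770]) picture_frame();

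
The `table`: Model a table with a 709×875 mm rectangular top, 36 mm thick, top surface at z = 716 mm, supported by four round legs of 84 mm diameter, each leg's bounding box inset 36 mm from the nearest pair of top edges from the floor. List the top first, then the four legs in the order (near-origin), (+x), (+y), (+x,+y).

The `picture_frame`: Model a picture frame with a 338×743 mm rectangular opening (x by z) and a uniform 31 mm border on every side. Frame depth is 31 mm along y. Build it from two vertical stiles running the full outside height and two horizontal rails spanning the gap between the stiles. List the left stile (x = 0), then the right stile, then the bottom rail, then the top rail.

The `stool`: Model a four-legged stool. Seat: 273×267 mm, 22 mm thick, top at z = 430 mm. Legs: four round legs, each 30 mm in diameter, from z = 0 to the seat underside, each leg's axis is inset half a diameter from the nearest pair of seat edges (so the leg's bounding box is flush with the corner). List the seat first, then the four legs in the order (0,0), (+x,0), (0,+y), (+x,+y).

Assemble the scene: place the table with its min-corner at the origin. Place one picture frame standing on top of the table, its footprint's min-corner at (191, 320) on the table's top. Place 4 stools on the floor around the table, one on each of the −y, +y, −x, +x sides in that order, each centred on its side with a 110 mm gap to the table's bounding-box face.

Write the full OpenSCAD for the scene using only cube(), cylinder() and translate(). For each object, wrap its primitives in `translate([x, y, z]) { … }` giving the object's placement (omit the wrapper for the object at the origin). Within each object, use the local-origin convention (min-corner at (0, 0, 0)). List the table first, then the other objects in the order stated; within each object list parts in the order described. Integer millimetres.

translate([0, 0, 680]) cube([709, 875, 36]);
translate([78, 78, 0]) cylinder(h = 680, r = 42);
translate([631, 78, 0]) cylinder(h = 680, r = 42);
translate([78, 797, 0]) cylinder(h = 680, r = 42);
translate([631, 797, 0]) cylinder(h = 680, r = 42);
translate([191, 320, 716]) {
  cube([31, 31, 805]);
  translate([369, 0, 0]) cube([31, 31, 805]);
  translate([31, 0, 0]) cube([338, 31, 31]);
  translate([31, 0, 774]) cube([338, 31, 31]);
}
translate([218, -377, 0]) {
  translate([0, 0, 408]) cube([273, 267, 22]);
  translate([15, 15, 0]) cylinder(h = 408, r = 15);
  translate([258, 15, 0]) cylinder(h = 408, r = 15);
  translate([15, 252, 0]) cylinder(h = 408, r = 15);
  translate([258, 252, 0]) cylinder(h = 408, r = 15);
}
translate([218, 985, 0]) {
  translate([0, 0, 408]) cube([273, 267, 22]);
  translate([15, 15, 0]) cylinder(h = 408, r = 15);
  translate([258, 15, 0]) cylinder(h = 408, r = 15);
  translate([15, 252, 0]) cylinder(h = 408, r = 15);
  translate([258, 252, 0]) cylinder(h = 408, r = 15);
}
translate([-383, 304, 0]) {
  translate([0, 0, 408]) cube([273, 267, 22]);
  translate([15, 15, 0]) cylinder(h = 408, r = 15);
  translate([258, 15, 0]) cylinder(h = 408, r = 15);
  translate([15, 252, 0]) cylinder(h = 408, r = 15);
  translate([258, 252, 0]) cylinder(h = 408, r = 15);
}
translate([819, 304, 0]) {
  translate([0, 0, 408]) cube([273, 267, 22]);
  translate([15, 15, 0]) cylinder(h = 408, r = 15);
  translate([258, 15, 0]) cylinder(h = 408, r = 15);
  translate([15, 252, 0]) cylinder(h = 408, r = 15);
  translate([258, 252, 0]) cylinder(h = 408, r = 15);
}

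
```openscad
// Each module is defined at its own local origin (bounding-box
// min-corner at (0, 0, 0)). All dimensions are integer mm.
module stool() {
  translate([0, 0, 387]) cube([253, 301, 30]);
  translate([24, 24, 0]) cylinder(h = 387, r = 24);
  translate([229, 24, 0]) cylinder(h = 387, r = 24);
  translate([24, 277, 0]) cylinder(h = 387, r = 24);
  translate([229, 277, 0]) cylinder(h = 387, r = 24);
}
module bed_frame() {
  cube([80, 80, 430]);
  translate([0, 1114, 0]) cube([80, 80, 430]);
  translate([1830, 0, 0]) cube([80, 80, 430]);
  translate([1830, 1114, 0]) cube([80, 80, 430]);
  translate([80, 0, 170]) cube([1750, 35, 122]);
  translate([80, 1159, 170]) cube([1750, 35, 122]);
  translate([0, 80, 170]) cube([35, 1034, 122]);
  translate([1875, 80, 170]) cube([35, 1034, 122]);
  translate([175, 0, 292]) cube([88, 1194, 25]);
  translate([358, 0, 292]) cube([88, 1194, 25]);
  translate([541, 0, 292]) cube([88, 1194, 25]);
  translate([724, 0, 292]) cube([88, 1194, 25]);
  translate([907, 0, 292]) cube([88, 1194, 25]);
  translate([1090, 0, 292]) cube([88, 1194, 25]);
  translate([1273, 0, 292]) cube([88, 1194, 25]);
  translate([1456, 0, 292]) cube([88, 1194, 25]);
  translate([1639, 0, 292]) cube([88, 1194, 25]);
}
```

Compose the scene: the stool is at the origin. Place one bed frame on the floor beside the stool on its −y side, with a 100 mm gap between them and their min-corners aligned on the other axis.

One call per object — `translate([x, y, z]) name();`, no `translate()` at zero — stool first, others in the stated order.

stool();
translate([0, -1294, 0]) bed_frame();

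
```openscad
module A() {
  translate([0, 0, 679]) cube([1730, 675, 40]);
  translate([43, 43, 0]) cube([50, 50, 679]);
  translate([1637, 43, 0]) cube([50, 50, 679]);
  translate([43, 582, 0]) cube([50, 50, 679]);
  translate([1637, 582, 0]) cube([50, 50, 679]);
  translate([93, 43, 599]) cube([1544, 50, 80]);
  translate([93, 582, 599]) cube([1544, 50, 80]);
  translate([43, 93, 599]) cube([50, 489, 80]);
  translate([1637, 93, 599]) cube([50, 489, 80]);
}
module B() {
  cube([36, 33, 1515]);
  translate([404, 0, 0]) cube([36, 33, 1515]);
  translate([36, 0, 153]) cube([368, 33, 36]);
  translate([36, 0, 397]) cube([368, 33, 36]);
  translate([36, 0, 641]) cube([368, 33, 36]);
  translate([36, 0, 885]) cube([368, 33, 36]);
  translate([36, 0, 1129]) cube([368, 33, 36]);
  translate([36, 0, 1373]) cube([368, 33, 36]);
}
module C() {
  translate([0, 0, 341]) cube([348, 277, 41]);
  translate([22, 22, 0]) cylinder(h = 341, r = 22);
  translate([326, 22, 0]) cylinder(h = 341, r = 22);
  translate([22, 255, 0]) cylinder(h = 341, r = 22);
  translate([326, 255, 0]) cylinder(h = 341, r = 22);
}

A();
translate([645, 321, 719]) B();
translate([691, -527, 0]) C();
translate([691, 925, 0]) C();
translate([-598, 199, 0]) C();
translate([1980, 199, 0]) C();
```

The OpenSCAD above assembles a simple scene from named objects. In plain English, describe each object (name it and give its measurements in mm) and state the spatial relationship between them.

A is a rectangular dining table. The top is 1730×675×40 mm with its upper surface at z = 719 mm. It stands on four 50×50 mm square legs, each inset 43 mm from the nearest pair of top edges, running from the floor to the underside of the top. Four apron rails, 50 mm thick and 80 mm tall, run between adjacent legs with their top edges flush with the underside of the top and their outer faces flush with the legs' outer faces.

B is a straight ladder. Two 36×33 mm vertical rails, 1515 mm tall, stand 440 mm apart (outside-to-outside) with their front faces coplanar on the −y side. 6 rungs, each 33 mm deep and 36 mm tall, span between the inner faces of the rails, front faces flush with the rails. The lowest rung's underside is at z = 153 mm and rungs are spaced 244 mm apart (underside to underside).

C is a four-legged stool. The seat is 348×277 mm, 41 mm thick, top at z = 382 mm. It stands on four round legs, each 44 mm in diameter, from z = 0 to the seat underside, each leg's axis is inset half a diameter from the nearest pair of seat edges (so the leg's bounding box is flush with the corner).

The ladder is on top of the table, centred. Four stools sit around the table at the −y, +y, −x, +x sides.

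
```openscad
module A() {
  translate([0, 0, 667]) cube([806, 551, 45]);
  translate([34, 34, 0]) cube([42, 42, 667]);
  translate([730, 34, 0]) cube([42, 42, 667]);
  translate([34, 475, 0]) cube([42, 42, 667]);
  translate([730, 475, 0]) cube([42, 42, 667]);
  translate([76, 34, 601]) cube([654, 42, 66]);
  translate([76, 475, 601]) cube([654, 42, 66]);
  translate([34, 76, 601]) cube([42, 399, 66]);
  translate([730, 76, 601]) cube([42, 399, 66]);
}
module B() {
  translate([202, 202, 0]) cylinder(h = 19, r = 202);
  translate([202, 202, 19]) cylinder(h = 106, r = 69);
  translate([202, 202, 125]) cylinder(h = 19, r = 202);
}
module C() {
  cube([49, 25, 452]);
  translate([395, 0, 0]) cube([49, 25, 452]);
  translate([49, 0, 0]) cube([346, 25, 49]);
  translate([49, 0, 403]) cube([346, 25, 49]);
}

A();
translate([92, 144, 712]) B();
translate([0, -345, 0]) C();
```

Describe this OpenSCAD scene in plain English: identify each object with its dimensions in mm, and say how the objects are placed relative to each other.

A is a table: top 806 mm (x) × 551 mm (y), 45 mm thick, upper face at z = 712 mm, on four 42×42 mm square legs, each inset 34 mm from the nearest pair of top edges, running from z = 0 to the bottom of the top. Four apron rails, 42 mm thick and 66 mm tall, run between adjacent legs with their top edges flush with the underside of the top and their outer faces flush with the legs' outer faces.

B is a spool: two coaxial disc flanges of radius 202 mm and thickness 19 mm, joined by a core cylinder of radius 69 mm and height 106 mm. The lower flange rests on z = 0 and the three cylinders share a vertical axis.

C is a picture frame with a 346×354 mm rectangular opening (x by z) and a uniform 49 mm border on every side. Frame depth is 25 mm along y. It is built from two vertical stiles running the full outside height and two horizontal rails spanning the gap between the stiles.

The spool is on top of the table. The picture frame is on the floor beside the table on its −y side.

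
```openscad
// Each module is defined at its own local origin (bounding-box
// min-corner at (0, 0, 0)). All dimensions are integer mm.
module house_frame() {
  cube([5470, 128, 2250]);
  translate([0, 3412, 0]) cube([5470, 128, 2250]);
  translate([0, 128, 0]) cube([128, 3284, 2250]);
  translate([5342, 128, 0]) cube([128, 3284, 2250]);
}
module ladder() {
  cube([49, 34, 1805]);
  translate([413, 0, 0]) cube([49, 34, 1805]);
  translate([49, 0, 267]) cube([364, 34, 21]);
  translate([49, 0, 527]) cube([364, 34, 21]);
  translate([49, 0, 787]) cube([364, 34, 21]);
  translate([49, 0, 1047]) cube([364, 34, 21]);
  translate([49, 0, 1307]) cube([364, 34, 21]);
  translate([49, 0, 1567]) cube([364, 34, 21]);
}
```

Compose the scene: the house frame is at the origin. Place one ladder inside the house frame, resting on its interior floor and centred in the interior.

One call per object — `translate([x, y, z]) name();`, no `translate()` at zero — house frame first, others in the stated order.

house_frame();
translate([2504, 1753, 0]) ladder();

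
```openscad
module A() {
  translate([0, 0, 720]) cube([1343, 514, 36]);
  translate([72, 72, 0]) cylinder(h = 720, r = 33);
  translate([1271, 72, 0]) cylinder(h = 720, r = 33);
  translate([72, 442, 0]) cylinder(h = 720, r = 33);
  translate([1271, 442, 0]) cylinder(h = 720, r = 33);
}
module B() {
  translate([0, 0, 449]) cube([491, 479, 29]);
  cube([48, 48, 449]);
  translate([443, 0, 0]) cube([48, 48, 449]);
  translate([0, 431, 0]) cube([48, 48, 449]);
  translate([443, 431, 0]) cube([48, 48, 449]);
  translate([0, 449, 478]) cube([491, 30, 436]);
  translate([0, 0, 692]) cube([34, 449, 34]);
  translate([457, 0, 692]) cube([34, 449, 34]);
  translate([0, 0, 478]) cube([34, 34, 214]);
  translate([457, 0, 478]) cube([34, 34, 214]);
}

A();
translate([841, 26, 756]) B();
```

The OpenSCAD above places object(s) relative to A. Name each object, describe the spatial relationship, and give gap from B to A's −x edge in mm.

The chair's min-x is at 841; the table's min-x is 0; gap = 841 mm.

A is a table. B is a chair. The chair is on top of the table. The gap from the chair to the table's −x edge is 841 mm.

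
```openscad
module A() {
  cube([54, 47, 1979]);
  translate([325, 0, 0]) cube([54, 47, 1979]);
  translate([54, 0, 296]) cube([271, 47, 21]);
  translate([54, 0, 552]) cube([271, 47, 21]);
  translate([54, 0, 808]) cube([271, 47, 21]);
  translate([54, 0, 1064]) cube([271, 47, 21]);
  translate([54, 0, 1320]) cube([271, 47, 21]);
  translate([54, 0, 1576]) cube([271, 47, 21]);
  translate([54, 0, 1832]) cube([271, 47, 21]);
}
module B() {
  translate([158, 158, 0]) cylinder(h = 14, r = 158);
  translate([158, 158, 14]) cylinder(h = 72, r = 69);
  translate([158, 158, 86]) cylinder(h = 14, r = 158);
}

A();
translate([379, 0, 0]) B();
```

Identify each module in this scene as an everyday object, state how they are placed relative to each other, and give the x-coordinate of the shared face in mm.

The ladder's +x face and the spool's −x face are both at x = 379 mm.

A is a ladder. B is a spool. The spool is against the ladder's +x side, with their −y faces flush. The x-coordinate of the shared face is 379 mm.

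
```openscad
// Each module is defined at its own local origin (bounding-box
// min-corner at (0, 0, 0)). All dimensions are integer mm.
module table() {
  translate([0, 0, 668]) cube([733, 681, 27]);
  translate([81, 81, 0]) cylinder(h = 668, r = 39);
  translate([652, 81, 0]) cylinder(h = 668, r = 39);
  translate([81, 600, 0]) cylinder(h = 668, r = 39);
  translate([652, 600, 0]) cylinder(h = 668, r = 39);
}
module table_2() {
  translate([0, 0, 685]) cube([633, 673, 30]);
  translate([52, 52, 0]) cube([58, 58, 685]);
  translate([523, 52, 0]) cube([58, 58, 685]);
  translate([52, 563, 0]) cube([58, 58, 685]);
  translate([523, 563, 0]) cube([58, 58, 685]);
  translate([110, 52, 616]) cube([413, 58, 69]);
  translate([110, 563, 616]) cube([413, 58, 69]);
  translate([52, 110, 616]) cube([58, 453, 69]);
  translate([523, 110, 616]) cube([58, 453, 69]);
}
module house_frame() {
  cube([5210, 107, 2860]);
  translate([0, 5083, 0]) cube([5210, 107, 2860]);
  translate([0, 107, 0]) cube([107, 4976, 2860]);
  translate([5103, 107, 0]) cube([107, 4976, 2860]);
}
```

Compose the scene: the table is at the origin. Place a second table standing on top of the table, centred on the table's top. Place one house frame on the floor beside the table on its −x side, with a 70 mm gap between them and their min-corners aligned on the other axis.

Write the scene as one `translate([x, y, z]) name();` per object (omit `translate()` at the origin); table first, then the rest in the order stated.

table();
translate([50, 4, 695]) table_2();
translate([-5280, 0, 0]) house_frame();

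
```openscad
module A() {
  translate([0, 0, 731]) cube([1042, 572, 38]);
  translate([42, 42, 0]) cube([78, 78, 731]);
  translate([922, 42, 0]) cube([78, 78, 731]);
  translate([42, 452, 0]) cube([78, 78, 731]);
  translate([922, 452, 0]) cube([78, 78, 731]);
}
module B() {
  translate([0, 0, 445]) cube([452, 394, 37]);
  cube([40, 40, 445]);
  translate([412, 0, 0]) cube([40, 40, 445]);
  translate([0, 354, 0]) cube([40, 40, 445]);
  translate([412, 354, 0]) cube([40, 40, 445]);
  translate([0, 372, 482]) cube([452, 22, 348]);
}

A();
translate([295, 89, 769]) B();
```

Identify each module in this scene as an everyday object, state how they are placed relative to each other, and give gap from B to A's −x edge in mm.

A is a table. B is a chair. The chair is on top of the table, centred. The gap from the chair to the table's −x edge is 295 mm.

The chair's min-x is at 295; the table's min-x is 0; gap = 295 mm.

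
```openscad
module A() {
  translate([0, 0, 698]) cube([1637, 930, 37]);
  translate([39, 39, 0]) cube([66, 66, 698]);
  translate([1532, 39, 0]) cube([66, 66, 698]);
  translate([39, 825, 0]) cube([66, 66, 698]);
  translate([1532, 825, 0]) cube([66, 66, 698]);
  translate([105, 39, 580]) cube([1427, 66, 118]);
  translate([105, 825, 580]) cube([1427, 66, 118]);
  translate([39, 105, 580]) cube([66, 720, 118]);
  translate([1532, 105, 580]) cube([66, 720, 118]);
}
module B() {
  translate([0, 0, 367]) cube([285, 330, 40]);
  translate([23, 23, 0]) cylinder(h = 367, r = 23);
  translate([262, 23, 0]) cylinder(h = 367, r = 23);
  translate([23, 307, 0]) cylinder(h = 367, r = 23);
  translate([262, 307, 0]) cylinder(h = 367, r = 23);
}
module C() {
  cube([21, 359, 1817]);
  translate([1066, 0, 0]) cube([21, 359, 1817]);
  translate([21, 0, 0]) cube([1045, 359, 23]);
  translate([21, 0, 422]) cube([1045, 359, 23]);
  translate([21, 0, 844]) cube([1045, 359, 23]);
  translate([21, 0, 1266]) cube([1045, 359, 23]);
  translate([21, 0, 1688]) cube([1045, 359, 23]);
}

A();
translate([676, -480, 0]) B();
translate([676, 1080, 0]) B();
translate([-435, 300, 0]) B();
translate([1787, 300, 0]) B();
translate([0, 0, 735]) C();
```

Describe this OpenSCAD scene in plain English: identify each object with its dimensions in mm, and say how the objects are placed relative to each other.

A is a table with a 1637×930 mm rectangular top, 37 mm thick, top surface at z = 735 mm, supported by four 66×66 mm square legs, each inset 39 mm from the nearest pair of top edges, running from the floor. Four apron rails, 66 mm thick and 118 mm tall, run between adjacent legs with their top edges flush with the underside of the top and their outer faces flush with the legs' outer faces.

B is a four-legged stool. The seat is a 285×330×40 mm slab whose top surface is at z = 407 mm; four round legs, each 46 mm in diameter, run from the floor (z = 0) to the underside of the seat, each leg's axis is inset half a diameter from the nearest pair of seat edges (so the leg's bounding box is flush with the corner).

C is an open bookshelf. Two side panels, each 21 mm thick, 359 mm deep and 1817 mm tall, stand 1087 mm apart (outside-to-outside). Between them sit 5 shelves, each 23 mm thick and 359 mm deep, spanning the full gap between the sides. The bottom shelf rests on the floor (its underside at z = 0) and the clear gap between one shelf's top and the next shelf's underside is 399 mm.

Four stools sit around the table at the −y, +y, −x, +x sides. The bookshelf is on top of the table.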